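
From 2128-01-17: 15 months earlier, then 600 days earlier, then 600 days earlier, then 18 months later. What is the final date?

January 5, 2125

Subtracting 15 months from January 17, 2128:
month 1 − 15 = -14, which is month 10 of year 2126 → October 2126.
Day 17 is valid in October, giving October 17, 2126.
Going back 600 days from October 17, 2126:
Going back 17 days from October 17, 2126 reaches the end of the previous month; 600 − 17 = 583 left.
September 2126 has 30 days: 583 − 30 = 553 left.
August 2126 has 31 days: 553 − 31 = 522 left.
July 2126 has 31 days: 522 − 31 = 491 left.
June 2126 has 30 days: 491 − 30 = 461 left.
May 2126 has 31 days: 461 − 31 = 430 left.
April 2126 has 30 days: 430 − 30 = 400 left.
March 2126 has 31 days: 400 − 31 = 369 left.
February 2126 has 28 days (2126 is not a leap year): 369 − 28 = 341 left.
January 2126 has 31 days: 341 − 31 = 310 left.
December 2125 has 31 days: 310 − 31 = 279 left.
November 2125 has 30 days: 279 − 30 = 249 left.
October 2125 has 31 days: 249 − 31 = 218 left.
September 2125 has 30 days: 218 − 30 = 188 left.
August 2125 has 31 days: 188 − 31 = 157 left.
July 2125 has 31 days: 157 − 31 = 126 left.
June 2125 has 30 days: 126 − 30 = 96 left.
May 2125 has 31 days: 96 − 31 = 65 left.
April 2125 has 30 days: 65 − 30 = 35 left.
March 2125 has 31 days: 35 − 31 = 4 left.
February 2125 has 28 days; 28 − 4 = 24 → February 24, 2125.
Subtracting 600 days from February 24, 2125:
Going back 24 days from February 24, 2125 reaches the end of the previous month; 600 − 24 = 576 left.
January 2125 has 31 days: 576 − 31 = 545 left.
December 2124 has 31 days: 545 − 31 = 514 left.
November 2124 has 30 days: 514 − 30 = 484 left.
October 2124 has 31 days: 484 − 31 = 453 left.
September 2124 has 30 days: 453 − 30 = 423 left.
August 2124 has 31 days: 423 − 31 = 392 left.
July 2124 has 31 days: 392 − 31 = 361 left.
June 2124 has 30 days: 361 − 30 = 331 left.
May 2124 has 31 days: 331 − 31 = 300 left.
April 2124 has 30 days: 300 − 30 = 270 left.
March 2124 has 31 days: 270 − 31 = 239 left.
February 2124 has 29 days (2124 is a leap year): 239 − 29 = 210 left.
January 2124 has 31 days: 210 − 31 = 179 left.
December 2123 has 31 days: 179 − 31 = 148 left.
November 2123 has 30 days: 148 − 30 = 118 left.
October 2123 has 31 days: 118 − 31 = 87 left.
September 2123 has 30 days: 87 − 30 = 57 left.
August 2123 has 31 days: 57 − 31 = 26 left.
July 2123 has 31 days; 31 − 26 = 5 → July 5, 2123.
Advancing 18 months from July 5, 2123:
month 7 + 18 = 25, which is month 1 of year 2125 → January 2125.
Day 5 is valid in January, giving January 5, 2125.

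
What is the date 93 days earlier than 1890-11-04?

Going back 93 days from November 4, 1890.
Going back 4 days from November 4, 1890 reaches the end of the previous month; 93 − 4 = 89 left.
October 1890 has 31 days: 89 − 31 = 58 left.
September 1890 has 30 days: 58 − 30 = 28 left.
August 1890 has 31 days; 31 − 28 = 3 → August 3, 1890.

August 3, 1890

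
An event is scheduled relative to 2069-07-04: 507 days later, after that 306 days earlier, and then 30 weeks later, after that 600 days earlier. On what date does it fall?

Counting forward 507 days from July 4, 2069:
July has 31 days, so 31 − 4 = 27 days remain after July 4, 2069; 507 − 27 = 480 left.
August 2069 has 31 days: 480 − 31 = 449 left.
September 2069 has 30 days: 449 − 30 = 419 left.
October 2069 has 31 days: 419 − 31 = 388 left.
November 2069 has 30 days: 388 − 30 = 358 left.
December 2069 has 31 days: 358 − 31 = 327 left.
January 2070 has 31 days: 327 − 31 = 296 left.
February 2070 has 28 days (2070 is not a leap year): 296 − 28 = 268 left.
March 2070 has 31 days: 268 − 31 = 237 left.
April 2070 has 30 days: 237 − 30 = 207 left.
May 2070 has 31 days: 207 − 31 = 176 left.
June 2070 has 30 days: 176 − 30 = 146 left.
July 2070 has 31 days: 146 − 31 = 115 left.
August 2070 has 31 days: 115 − 31 = 84 left.
September 2070 has 30 days: 84 − 30 = 54 left.
October 2070 has 31 days: 54 − 31 = 23 left.
23 days into November 2070 → November 23, 2070.
Subtracting 306 days from November 23, 2070:
Going back 23 days from November 23, 2070 reaches the end of the previous month; 306 − 23 = 283 left.
October 2070 has 31 days: 283 − 31 = 252 left.
September 2070 has 30 days: 252 − 30 = 222 left.
August 2070 has 31 days: 222 − 31 = 191 left.
July 2070 has 31 days: 191 − 31 = 160 left.
June 2070 has 30 days: 160 − 30 = 130 left.
May 2070 has 31 days: 130 − 31 = 99 left.
April 2070 has 30 days: 99 − 30 = 69 left.
March 2070 has 31 days: 69 − 31 = 38 left.
February 2070 has 28 days (2070 is not a leap year): 38 − 28 = 10 left.
January 2070 has 31 days; 31 − 10 = 21 → January 21, 2070.
Counting forward 30 weeks (= 210 days) from January 21, 2070:
January has 31 days, so 31 − 21 = 10 days remain after January 21, 2070; 210 − 10 = 200 left.
February 2070 has 28 days (2070 is not a leap year): 200 − 28 = 172 left.
March 2070 has 31 days: 172 − 31 = 141 left.
April 2070 has 30 days: 141 − 30 = 111 left.
May 2070 has 31 days: 111 − 31 = 80 left.
June 2070 has 30 days: 80 − 30 = 50 left.
July 2070 has 31 days: 50 − 31 = 19 left.
19 days into August 2070 → August 19, 2070.
Going back 600 days from August 19, 2070:
Going back 19 days from August 19, 2070 reaches the end of the previous month; 600 − 19 = 581 left.
July 2070 has 31 days: 581 − 31 = 550 left.
June 2070 has 30 days: 550 − 30 = 520 left.
May 2070 has 31 days: 520 − 31 = 489 left.
April 2070 has 30 days: 489 − 30 = 459 left.
March 2070 has 31 days: 459 − 31 = 428 left.
February 2070 has 28 days (2070 is not a leap year): 428 − 28 = 400 left.
January 2070 has 31 days: 400 − 31 = 369 left.
December 2069 has 31 days: 369 − 31 = 338 left.
November 2069 has 30 days: 338 − 30 = 308 left.
October 2069 has 31 days: 308 − 31 = 277 left.
September 2069 has 30 days: 277 − 30 = 247 left.
August 2069 has 31 days: 247 − 31 = 216 left.
July 2069 has 31 days: 216 − 31 = 185 left.
June 2069 has 30 days: 185 − 30 = 155 left.
May 2069 has 31 days: 155 − 31 = 124 left.
April 2069 has 30 days: 124 − 30 = 94 left.
March 2069 has 31 days: 94 − 31 = 63 left.
February 2069 has 28 days (2069 is not a leap year): 63 − 28 = 35 left.
January 2069 has 31 days: 35 − 31 = 4 left.
December 2068 has 31 days; 31 − 4 = 27 → December 27, 2068.

December 27, 2068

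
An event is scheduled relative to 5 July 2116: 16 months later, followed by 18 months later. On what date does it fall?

Advancing 16 months from July 5, 2116:
month 7 + 16 = 23, which is month 11 of year 2117 → November 2117.
Day 5 is valid in November, giving November 5, 2117.
Advancing 18 months from November 5, 2117:
month 11 + 18 = 29, which is month 5 of year 2119 → May 2119.
Day 5 is valid in May, giving May 5, 2119.

May 5, 2119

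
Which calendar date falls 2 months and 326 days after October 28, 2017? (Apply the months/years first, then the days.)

Adding 2 months and 326 days from October 28, 2017: first the month/year part, then the days.
month 10 + 2 = 12 → December 2017.
Day 28 is valid in December, giving December 28, 2017.
Now add 326 days from December 28, 2017.
December has 31 days, so 31 − 28 = 3 days remain after December 28, 2017; 326 − 3 = 323 left.
January 2018 has 31 days: 323 − 31 = 292 left.
February 2018 has 28 days (2018 is not a leap year): 292 − 28 = 264 left.
March 2018 has 31 days: 264 − 31 = 233 left.
April 2018 has 30 days: 233 − 30 = 203 left.
May 2018 has 31 days: 203 − 31 = 172 left.
June 2018 has 30 days: 172 − 30 = 142 left.
July 2018 has 31 days: 142 − 31 = 111 left.
August 2018 has 31 days: 111 − 31 = 80 left.
September 2018 has 30 days: 80 − 30 = 50 left.
October 2018 has 31 days: 50 − 31 = 19 left.
19 days into November 2018 → November 19, 2018.

November 19, 2018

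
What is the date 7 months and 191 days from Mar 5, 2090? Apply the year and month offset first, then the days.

Counting forward 7 months and 191 days from March 5, 2090: first the month/year part, then the days.
month 3 + 7 = 10 → October 2090.
Day 5 is valid in October, giving October 5, 2090.
Now add 191 days from October 5, 2090.
October has 31 days, so 31 − 5 = 26 days remain after October 5, 2090; 191 − 26 = 165 left.
November 2090 has 30 days: 165 − 30 = 135 left.
December 2090 has 31 days: 135 − 31 = 104 left.
January 2091 has 31 days: 104 − 31 = 73 left.
February 2091 has 28 days (2091 is not a leap year): 73 − 28 = 45 left.
March 2091 has 31 days: 45 − 31 = 14 left.
14 days into April 2091 → April 14, 2091.

April 14, 2091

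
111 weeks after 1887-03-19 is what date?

May 4, 1889

Adding 111 weeks = 777 days from March 19, 1887.
March has 31 days, so 31 − 19 = 12 days remain after March 19, 1887; 777 − 12 = 765 left.
April 1887 has 30 days: 765 − 30 = 735 left.
May 1887 has 31 days: 735 − 31 = 704 left.
June 1887 has 30 days: 704 − 30 = 674 left.
July 1887 has 31 days: 674 − 31 = 643 left.
August 1887 has 31 days: 643 − 31 = 612 left.
September 1887 has 30 days: 612 − 30 = 582 left.
October 1887 has 31 days: 582 − 31 = 551 left.
November 1887 has 30 days: 551 − 30 = 521 left.
December 1887 has 31 days: 521 − 31 = 490 left.
January 1888 has 31 days: 490 − 31 = 459 left.
February 1888 has 29 days (1888 is a leap year): 459 − 29 = 430 left.
March 1888 has 31 days: 430 − 31 = 399 left.
April 1888 has 30 days: 399 − 30 = 369 left.
May 1888 has 31 days: 369 − 31 = 338 left.
June 1888 has 30 days: 338 − 30 = 308 left.
July 1888 has 31 days: 308 − 31 = 277 left.
August 1888 has 31 days: 277 − 31 = 246 left.
September 1888 has 30 days: 246 − 30 = 216 left.
October 1888 has 31 days: 216 − 31 = 185 left.
November 1888 has 30 days: 185 − 30 = 155 left.
December 1888 has 31 days: 155 − 31 = 124 left.
January 1889 has 31 days: 124 − 31 = 93 left.
February 1889 has 28 days (1889 is not a leap year): 93 − 28 = 65 left.
March 1889 has 31 days: 65 − 31 = 34 left.
April 1889 has 30 days: 34 − 30 = 4 left.
4 days into May 1889 → May 4, 1889.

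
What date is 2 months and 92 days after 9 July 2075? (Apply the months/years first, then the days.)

Adding 2 months and 92 days from July 9, 2075: first the month/year part, then the days.
month 7 + 2 = 9 → September 2075.
Day 9 is valid in September, giving September 9, 2075.
Now add 92 days from September 9, 2075.
September has 30 days, so 30 − 9 = 21 days remain after September 9, 2075; 92 − 21 = 71 left.
October 2075 has 31 days: 71 − 31 = 40 left.
November 2075 has 30 days: 40 − 30 = 10 left.
10 days into December 2075 → December 10, 2075.

December 10, 2075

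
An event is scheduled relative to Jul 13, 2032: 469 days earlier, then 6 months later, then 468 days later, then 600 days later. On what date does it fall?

September 3, 2034

Going back 469 days from July 13, 2032:
Going back 13 days from July 13, 2032 reaches the end of the previous month; 469 − 13 = 456 left.
June 2032 has 30 days: 456 − 30 = 426 left.
May 2032 has 31 days: 426 − 31 = 395 left.
April 2032 has 30 days: 395 − 30 = 365 left.
March 2032 has 31 days: 365 − 31 = 334 left.
February 2032 has 29 days (2032 is a leap year): 334 − 29 = 305 left.
January 2032 has 31 days: 305 − 31 = 274 left.
December 2031 has 31 days: 274 − 31 = 243 left.
November 2031 has 30 days: 243 − 30 = 213 left.
October 2031 has 31 days: 213 − 31 = 182 left.
September 2031 has 30 days: 182 − 30 = 152 left.
August 2031 has 31 days: 152 − 31 = 121 left.
July 2031 has 31 days: 121 − 31 = 90 left.
June 2031 has 30 days: 90 − 30 = 60 left.
May 2031 has 31 days: 60 − 31 = 29 left.
April 2031 has 30 days; 30 − 29 = 1 → April 1, 2031.
Advancing 6 months from April 1, 2031:
month 4 + 6 = 10 → October 2031.
Day 1 is valid in October, giving October 1, 2031.
Counting forward 468 days from October 1, 2031:
October has 31 days, so 31 − 1 = 30 days remain after October 1, 2031; 468 − 30 = 438 left.
November 2031 has 30 days: 438 − 30 = 408 left.
December 2031 has 31 days: 408 − 31 = 377 left.
January 2032 has 31 days: 377 − 31 = 346 left.
February 2032 has 29 days (2032 is a leap year): 346 − 29 = 317 left.
March 2032 has 31 days: 317 − 31 = 286 left.
April 2032 has 30 days: 286 − 30 = 256 left.
May 2032 has 31 days: 256 − 31 = 225 left.
June 2032 has 30 days: 225 − 30 = 195 left.
July 2032 has 31 days: 195 − 31 = 164 left.
August 2032 has 31 days: 164 − 31 = 133 left.
September 2032 has 30 days: 133 − 30 = 103 left.
October 2032 has 31 days: 103 − 31 = 72 left.
November 2032 has 30 days: 72 − 30 = 42 left.
December 2032 has 31 days: 42 − 31 = 11 left.
11 days into January 2033 → January 11, 2033.
Advancing 600 days from January 11, 2033:
January has 31 days, so 31 − 11 = 20 days remain after January 11, 2033; 600 − 20 = 580 left.
February 2033 has 28 days (2033 is not a leap year): 580 − 28 = 552 left.
March 2033 has 31 days: 552 − 31 = 521 left.
April 2033 has 30 days: 521 − 30 = 491 left.
May 2033 has 31 days: 491 − 31 = 460 left.
June 2033 has 30 days: 460 − 30 = 430 left.
July 2033 has 31 days: 430 − 31 = 399 left.
August 2033 has 31 days: 399 − 31 = 368 left.
September 2033 has 30 days: 368 − 30 = 338 left.
October 2033 has 31 days: 338 − 31 = 307 left.
November 2033 has 30 days: 307 − 30 = 277 left.
December 2033 has 31 days: 277 − 31 = 246 left.
January 2034 has 31 days: 246 − 31 = 215 left.
February 2034 has 28 days (2034 is not a leap year): 215 − 28 = 187 left.
March 2034 has 31 days: 187 − 31 = 156 left.
April 2034 has 30 days: 156 − 30 = 126 left.
May 2034 has 31 days: 126 − 31 = 95 left.
June 2034 has 30 days: 95 − 30 = 65 left.
July 2034 has 31 days: 65 − 31 = 34 left.
August 2034 has 31 days: 34 − 31 = 3 left.
3 days into September 2034 → September 3, 2034.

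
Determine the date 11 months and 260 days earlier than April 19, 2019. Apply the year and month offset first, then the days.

September 1, 2017

Going back 11 months and 260 days from April 19, 2019: first the month/year part, then the days.
month 4 − 11 = -7, which is month 5 of year 2018 → May 2018.
Day 19 is valid in May, giving May 19, 2018.
Now subtract 260 days from May 19, 2018.
Going back 19 days from May 19, 2018 reaches the end of the previous month; 260 − 19 = 241 left.
April 2018 has 30 days: 241 − 30 = 211 left.
March 2018 has 31 days: 211 − 31 = 180 left.
February 2018 has 28 days (2018 is not a leap year): 180 − 28 = 152 left.
January 2018 has 31 days: 152 − 31 = 121 left.
December 2017 has 31 days: 121 − 31 = 90 left.
November 2017 has 30 days: 90 − 30 = 60 left.
October 2017 has 31 days: 60 − 31 = 29 left.
September 2017 has 30 days; 30 − 29 = 1 → September 1, 2017.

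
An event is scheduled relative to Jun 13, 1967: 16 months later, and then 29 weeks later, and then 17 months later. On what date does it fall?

October 4, 1970

Counting forward 16 months from June 13, 1967:
month 6 + 16 = 22, which is month 10 of year 1968 → October 1968.
Day 13 is valid in October, giving October 13, 1968.
Counting forward 29 weeks (= 203 days) from October 13, 1968:
October has 31 days, so 31 − 13 = 18 days remain after October 13, 1968; 203 − 18 = 185 left.
November 1968 has 30 days: 185 − 30 = 155 left.
December 1968 has 31 days: 155 − 31 = 124 left.
January 1969 has 31 days: 124 − 31 = 93 left.
February 1969 has 28 days (1969 is not a leap year): 93 − 28 = 65 left.
March 1969 has 31 days: 65 − 31 = 34 left.
April 1969 has 30 days: 34 − 30 = 4 left.
4 days into May 1969 → May 4, 1969.
Counting forward 17 months from May 4, 1969:
month 5 + 17 = 22, which is month 10 of year 1970 → October 1970.
Day 4 is valid in October, giving October 4, 1970.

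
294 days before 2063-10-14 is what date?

December 24, 2062

Counting back 294 days from October 14, 2063.
Going back 14 days from October 14, 2063 reaches the end of the previous month; 294 − 14 = 280 left.
September 2063 has 30 days: 280 − 30 = 250 left.
August 2063 has 31 days: 250 − 31 = 219 left.
July 2063 has 31 days: 219 − 31 = 188 left.
June 2063 has 30 days: 188 − 30 = 158 left.
May 2063 has 31 days: 158 − 31 = 127 left.
April 2063 has 30 days: 127 − 30 = 97 left.
March 2063 has 31 days: 97 − 31 = 66 left.
February 2063 has 28 days (2063 is not a leap year): 66 − 28 = 38 left.
January 2063 has 31 days: 38 − 31 = 7 left.
December 2062 has 31 days; 31 − 7 = 24 → December 24, 2062.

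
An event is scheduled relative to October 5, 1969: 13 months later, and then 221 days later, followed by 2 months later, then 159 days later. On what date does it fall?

Advancing 13 months from October 5, 1969:
month 10 + 13 = 23, which is month 11 of year 1970 → November 1970.
Day 5 is valid in November, giving November 5, 1970.
Counting forward 221 days from November 5, 1970:
November has 30 days, so 30 − 5 = 25 days remain after November 5, 1970; 221 − 25 = 196 left.
December 1970 has 31 days: 196 − 31 = 165 left.
January 1971 has 31 days: 165 − 31 = 134 left.
February 1971 has 28 days (1971 is not a leap year): 134 − 28 = 106 left.
March 1971 has 31 days: 106 − 31 = 75 left.
April 1971 has 30 days: 75 − 30 = 45 left.
May 1971 has 31 days: 45 − 31 = 14 left.
14 days into June 1971 → June 14, 1971.
Adding 2 months from June 14, 1971:
month 6 + 2 = 8 → August 1971.
Day 14 is valid in August, giving August 14, 1971.
Counting forward 159 days from August 14, 1971:
August has 31 days, so 31 − 14 = 17 days remain after August 14, 1971; 159 − 17 = 142 left.
September 1971 has 30 days: 142 − 30 = 112 left.
October 1971 has 31 days: 112 − 31 = 81 left.
November 1971 has 30 days: 81 − 30 = 51 left.
December 1971 has 31 days: 51 − 31 = 20 left.
20 days into January 1972 → January 20, 1972.

January 20, 1972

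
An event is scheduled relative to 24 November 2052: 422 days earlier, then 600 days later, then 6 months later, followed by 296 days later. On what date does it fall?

Subtracting 422 days from November 24, 2052:
Going back 24 days from November 24, 2052 reaches the end of the previous month; 422 − 24 = 398 left.
October 2052 has 31 days: 398 − 31 = 367 left.
September 2052 has 30 days: 367 − 30 = 337 left.
August 2052 has 31 days: 337 − 31 = 306 left.
July 2052 has 31 days: 306 − 31 = 275 left.
June 2052 has 30 days: 275 − 30 = 245 left.
May 2052 has 31 days: 245 − 31 = 214 left.
April 2052 has 30 days: 214 − 30 = 184 left.
March 2052 has 31 days: 184 − 31 = 153 left.
February 2052 has 29 days (2052 is a leap year): 153 − 29 = 124 left.
January 2052 has 31 days: 124 − 31 = 93 left.
December 2051 has 31 days: 93 − 31 = 62 left.
November 2051 has 30 days: 62 − 30 = 32 left.
October 2051 has 31 days: 32 − 31 = 1 left.
September 2051 has 30 days; 30 − 1 = 29 → September 29, 2051.
Counting forward 600 days from September 29, 2051:
September has 30 days, so 30 − 29 = 1 day remains after September 29, 2051; 600 − 1 = 599 left.
October 2051 has 31 days: 599 − 31 = 568 left.
November 2051 has 30 days: 568 − 30 = 538 left.
December 2051 has 31 days: 538 − 31 = 507 left.
January 2052 has 31 days: 507 − 31 = 476 left.
February 2052 has 29 days (2052 is a leap year): 476 − 29 = 447 left.
March 2052 has 31 days: 447 − 31 = 416 left.
April 2052 has 30 days: 416 − 30 = 386 left.
May 2052 has 31 days: 386 − 31 = 355 left.
June 2052 has 30 days: 355 − 30 = 325 left.
July 2052 has 31 days: 325 − 31 = 294 left.
August 2052 has 31 days: 294 − 31 = 263 left.
September 2052 has 30 days: 263 − 30 = 233 left.
October 2052 has 31 days: 233 − 31 = 202 left.
November 2052 has 30 days: 202 − 30 = 172 left.
December 2052 has 31 days: 172 − 31 = 141 left.
January 2053 has 31 days: 141 − 31 = 110 left.
February 2053 has 28 days (2053 is not a leap year): 110 − 28 = 82 left.
March 2053 has 31 days: 82 − 31 = 51 left.
April 2053 has 30 days: 51 − 30 = 21 left.
21 days into May 2053 → May 21, 2053.
Counting forward 6 months from May 21, 2053:
month 5 + 6 = 11 → November 2053.
Day 21 is valid in November, giving November 21, 2053.
Counting forward 296 days from November 21, 2053:
November has 30 days, so 30 − 21 = 9 days remain after November 21, 2053; 296 − 9 = 287 left.
December 2053 has 31 days: 287 − 31 = 256 left.
January 2054 has 31 days: 256 − 31 = 225 left.
February 2054 has 28 days (2054 is not a leap year): 225 − 28 = 197 left.
March 2054 has 31 days: 197 − 31 = 166 left.
April 2054 has 30 days: 166 − 30 = 136 left.
May 2054 has 31 days: 136 − 31 = 105 left.
June 2054 has 30 days: 105 − 30 = 75 left.
July 2054 has 31 days: 75 − 31 = 44 left.
August 2054 has 31 days: 44 − 31 = 13 left.
13 days into September 2054 → September 13, 2054.

September 13, 2054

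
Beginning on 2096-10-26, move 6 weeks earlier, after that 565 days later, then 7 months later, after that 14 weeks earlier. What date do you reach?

Going back 6 weeks (= 42 days) from October 26, 2096:
Going back 26 days from October 26, 2096 reaches the end of the previous month; 42 − 26 = 16 left.
September 2096 has 30 days; 30 − 16 = 14 → September 14, 2096.
Advancing 565 days from September 14, 2096:
September has 30 days, so 30 − 14 = 16 days remain after September 14, 2096; 565 − 16 = 549 left.
October 2096 has 31 days: 549 − 31 = 518 left.
November 2096 has 30 days: 518 − 30 = 488 left.
December 2096 has 31 days: 488 − 31 = 457 left.
January 2097 has 31 days: 457 − 31 = 426 left.
February 2097 has 28 days (2097 is not a leap year): 426 − 28 = 398 left.
March 2097 has 31 days: 398 − 31 = 367 left.
April 2097 has 30 days: 367 − 30 = 337 left.
May 2097 has 31 days: 337 − 31 = 306 left.
June 2097 has 30 days: 306 − 30 = 276 left.
July 2097 has 31 days: 276 − 31 = 245 left.
August 2097 has 31 days: 245 − 31 = 214 left.
September 2097 has 30 days: 214 − 30 = 184 left.
October 2097 has 31 days: 184 − 31 = 153 left.
November 2097 has 30 days: 153 − 30 = 123 left.
December 2097 has 31 days: 123 − 31 = 92 left.
January 2098 has 31 days: 92 − 31 = 61 left.
February 2098 has 28 days (2098 is not a leap year): 61 − 28 = 33 left.
March 2098 has 31 days: 33 − 31 = 2 left.
2 days into April 2098 → April 2, 2098.
Counting forward 7 months from April 2, 2098:
month 4 + 7 = 11 → November 2098.
Day 2 is valid in November, giving November 2, 2098.
Counting back 14 weeks (= 98 days) from November 2, 2098:
Going back 2 days from November 2, 2098 reaches the end of the previous month; 98 − 2 = 96 left.
October 2098 has 31 days: 96 − 31 = 65 left.
September 2098 has 30 days: 65 − 30 = 35 left.
August 2098 has 31 days: 35 − 31 = 4 left.
July 2098 has 31 days; 31 − 4 = 27 → July 27, 2098.

July 27, 2098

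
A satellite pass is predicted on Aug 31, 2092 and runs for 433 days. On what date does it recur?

November 7, 2093

Advancing 433 days from August 31, 2092.
August has 31 days, so 31 − 31 = 0 days remain after August 31, 2092; 433 − 0 = 433 left.
September 2092 has 30 days: 433 − 30 = 403 left.
October 2092 has 31 days: 403 − 31 = 372 left.
November 2092 has 30 days: 372 − 30 = 342 left.
December 2092 has 31 days: 342 − 31 = 311 left.
January 2093 has 31 days: 311 − 31 = 280 left.
February 2093 has 28 days (2093 is not a leap year): 280 − 28 = 252 left.
March 2093 has 31 days: 252 − 31 = 221 left.
April 2093 has 30 days: 221 − 30 = 191 left.
May 2093 has 31 days: 191 − 31 = 160 left.
June 2093 has 30 days: 160 − 30 = 130 left.
July 2093 has 31 days: 130 − 31 = 99 left.
August 2093 has 31 days: 99 − 31 = 68 left.
September 2093 has 30 days: 68 − 30 = 38 left.
October 2093 has 31 days: 38 − 31 = 7 left.
7 days into November 2093 → November 7, 2093.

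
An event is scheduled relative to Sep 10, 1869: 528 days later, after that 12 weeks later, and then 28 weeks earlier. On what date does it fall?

October 31, 1870

Advancing 528 days from September 10, 1869:
September has 30 days, so 30 − 10 = 20 days remain after September 10, 1869; 528 − 20 = 508 left.
October 1869 has 31 days: 508 − 31 = 477 left.
November 1869 has 30 days: 477 − 30 = 447 left.
December 1869 has 31 days: 447 − 31 = 416 left.
January 1870 has 31 days: 416 − 31 = 385 left.
February 1870 has 28 days (1870 is not a leap year): 385 − 28 = 357 left.
March 1870 has 31 days: 357 − 31 = 326 left.
April 1870 has 30 days: 326 − 30 = 296 left.
May 1870 has 31 days: 296 − 31 = 265 left.
June 1870 has 30 days: 265 − 30 = 235 left.
July 1870 has 31 days: 235 − 31 = 204 left.
August 1870 has 31 days: 204 − 31 = 173 left.
September 1870 has 30 days: 173 − 30 = 143 left.
October 1870 has 31 days: 143 − 31 = 112 left.
November 1870 has 30 days: 112 − 30 = 82 left.
December 1870 has 31 days: 82 − 31 = 51 left.
January 1871 has 31 days: 51 − 31 = 20 left.
20 days into February 1871 → February 20, 1871.
Advancing 12 weeks (= 84 days) from February 20, 1871:
February has 28 days, so 28 − 20 = 8 days remain after February 20, 1871; 84 − 8 = 76 left.
March 1871 has 31 days: 76 − 31 = 45 left.
April 1871 has 30 days: 45 − 30 = 15 left.
15 days into May 1871 → May 15, 1871.
Going back 28 weeks (= 196 days) from May 15, 1871:
Going back 15 days from May 15, 1871 reaches the end of the previous month; 196 − 15 = 181 left.
April 1871 has 30 days: 181 − 30 = 151 left.
March 1871 has 31 days: 151 − 31 = 120 left.
February 1871 has 28 days (1871 is not a leap year): 120 − 28 = 92 left.
January 1871 has 31 days: 92 − 31 = 61 left.
December 1870 has 31 days: 61 − 31 = 30 left.
November 1870 has 30 days: 30 − 30 = 0 left.
October 1870 has 31 days; 31 − 0 = 31 → October 31, 1870.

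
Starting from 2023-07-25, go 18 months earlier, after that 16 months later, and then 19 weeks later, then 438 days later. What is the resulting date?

December 16, 2024

Subtracting 18 months from July 25, 2023:
month 7 − 18 = -11, which is month 1 of year 2022 → January 2022.
Day 25 is valid in January, giving January 25, 2022.
Advancing 16 months from January 25, 2022:
month 1 + 16 = 17, which is month 5 of year 2023 → May 2023.
Day 25 is valid in May, giving May 25, 2023.
Adding 19 weeks (= 133 days) from May 25, 2023:
May has 31 days, so 31 − 25 = 6 days remain after May 25, 2023; 133 − 6 = 127 left.
June 2023 has 30 days: 127 − 30 = 97 left.
July 2023 has 31 days: 97 − 31 = 66 left.
August 2023 has 31 days: 66 − 31 = 35 left.
September 2023 has 30 days: 35 − 30 = 5 left.
5 days into October 2023 → October 5, 2023.
Counting forward 438 days from October 5, 2023:
October has 31 days, so 31 − 5 = 26 days remain after October 5, 2023; 438 − 26 = 412 left.
November 2023 has 30 days: 412 − 30 = 382 left.
December 2023 has 31 days: 382 − 31 = 351 left.
January 2024 has 31 days: 351 − 31 = 320 left.
February 2024 has 29 days (2024 is a leap year): 320 − 29 = 291 left.
March 2024 has 31 days: 291 − 31 = 260 left.
April 2024 has 30 days: 260 − 30 = 230 left.
May 2024 has 31 days: 230 − 31 = 199 left.
June 2024 has 30 days: 199 − 30 = 169 left.
July 2024 has 31 days: 169 − 31 = 138 left.
August 2024 has 31 days: 138 − 31 = 107 left.
September 2024 has 30 days: 107 − 30 = 77 left.
October 2024 has 31 days: 77 − 31 = 46 left.
November 2024 has 30 days: 46 − 30 = 16 left.
16 days into December 2024 → December 16, 2024.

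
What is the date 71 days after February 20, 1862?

Advancing 71 days from February 20, 1862.
February has 28 days, so 28 − 20 = 8 days remain after February 20, 1862; 71 − 8 = 63 left.
March 1862 has 31 days: 63 − 31 = 32 left.
April 1862 has 30 days: 32 − 30 = 2 left.
2 days into May 1862 → May 2, 1862.

May 2, 1862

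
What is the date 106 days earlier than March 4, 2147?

November 18, 2146

Going back 106 days from March 4, 2147.
Going back 4 days from March 4, 2147 reaches the end of the previous month; 106 − 4 = 102 left.
February 2147 has 28 days (2147 is not a leap year): 102 − 28 = 74 left.
January 2147 has 31 days: 74 − 31 = 43 left.
December 2146 has 31 days: 43 − 31 = 12 left.
November 2146 has 30 days; 30 − 12 = 18 → November 18, 2146.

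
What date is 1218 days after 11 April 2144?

August 12, 2147

Adding 1218 days from April 11, 2144.
April has 30 days, so 30 − 11 = 19 days remain after April 11, 2144; 1218 − 19 = 1199 left.
May 2144 has 31 days: 1199 − 31 = 1168 left.
June 2144 has 30 days: 1168 − 30 = 1138 left.
July 2144 has 31 days: 1138 − 31 = 1107 left.
August 2144 has 31 days: 1107 − 31 = 1076 left.
September 2144 has 30 days: 1076 − 30 = 1046 left.
October 2144 has 31 days: 1046 − 31 = 1015 left.
November 2144 has 30 days: 1015 − 30 = 985 left.
December 2144 has 31 days: 985 − 31 = 954 left.
January 2145 has 31 days: 954 − 31 = 923 left.
February 2145 has 28 days (2145 is not a leap year): 923 − 28 = 895 left.
March 2145 has 31 days: 895 − 31 = 864 left.
April 2145 has 30 days: 864 − 30 = 834 left.
May 2145 has 31 days: 834 − 31 = 803 left.
June 2145 has 30 days: 803 − 30 = 773 left.
July 2145 has 31 days: 773 − 31 = 742 left.
August 2145 has 31 days: 742 − 31 = 711 left.
September 2145 has 30 days: 711 − 30 = 681 left.
October 2145 has 31 days: 681 − 31 = 650 left.
November 2145 has 30 days: 650 − 30 = 620 left.
December 2145 has 31 days: 620 − 31 = 589 left.
January 2146 has 31 days: 589 − 31 = 558 left.
February 2146 has 28 days (2146 is not a leap year): 558 − 28 = 530 left.
March 2146 has 31 days: 530 − 31 = 499 left.
April 2146 has 30 days: 499 − 30 = 469 left.
May 2146 has 31 days: 469 − 31 = 438 left.
June 2146 has 30 days: 438 − 30 = 408 left.
July 2146 has 31 days: 408 − 31 = 377 left.
August 2146 has 31 days: 377 − 31 = 346 left.
September 2146 has 30 days: 346 − 30 = 316 left.
October 2146 has 31 days: 316 − 31 = 285 left.
November 2146 has 30 days: 285 − 30 = 255 left.
December 2146 has 31 days: 255 − 31 = 224 left.
January 2147 has 31 days: 224 − 31 = 193 left.
February 2147 has 28 days (2147 is not a leap year): 193 − 28 = 165 left.
March 2147 has 31 days: 165 − 31 = 134 left.
April 2147 has 30 days: 134 − 30 = 104 left.
May 2147 has 31 days: 104 − 31 = 73 left.
June 2147 has 30 days: 73 − 30 = 43 left.
July 2147 has 31 days: 43 − 31 = 12 left.
12 days into August 2147 → August 12, 2147.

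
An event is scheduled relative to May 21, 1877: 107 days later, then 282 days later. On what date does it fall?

June 14, 1878

Counting forward 107 days from May 21, 1877:
May has 31 days, so 31 − 21 = 10 days remain after May 21, 1877; 107 − 10 = 97 left.
June 1877 has 30 days: 97 − 30 = 67 left.
July 1877 has 31 days: 67 − 31 = 36 left.
August 1877 has 31 days: 36 − 31 = 5 left.
5 days into September 1877 → September 5, 1877.
Adding 282 days from September 5, 1877:
September has 30 days, so 30 − 5 = 25 days remain after September 5, 1877; 282 − 25 = 257 left.
October 1877 has 31 days: 257 − 31 = 226 left.
November 1877 has 30 days: 226 − 30 = 196 left.
December 1877 has 31 days: 196 − 31 = 165 left.
January 1878 has 31 days: 165 − 31 = 134 left.
February 1878 has 28 days (1878 is not a leap year): 134 − 28 = 106 left.
March 1878 has 31 days: 106 − 31 = 75 left.
April 1878 has 30 days: 75 − 30 = 45 left.
May 1878 has 31 days: 45 − 31 = 14 left.
14 days into June 1878 → June 14, 1878.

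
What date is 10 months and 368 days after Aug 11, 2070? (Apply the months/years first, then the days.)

Advancing 10 months and 368 days from August 11, 2070: first the month/year part, then the days.
month 8 + 10 = 18, which is month 6 of year 2071 → June 2071.
Day 11 is valid in June, giving June 11, 2071.
Now add 368 days from June 11, 2071.
June has 30 days, so 30 − 11 = 19 days remain after June 11, 2071; 368 − 19 = 349 left.
July 2071 has 31 days: 349 − 31 = 318 left.
August 2071 has 31 days: 318 − 31 = 287 left.
September 2071 has 30 days: 287 − 30 = 257 left.
October 2071 has 31 days: 257 − 31 = 226 left.
November 2071 has 30 days: 226 − 30 = 196 left.
December 2071 has 31 days: 196 − 31 = 165 left.
January 2072 has 31 days: 165 − 31 = 134 left.
February 2072 has 29 days (2072 is a leap year): 134 − 29 = 105 left.
March 2072 has 31 days: 105 − 31 = 74 left.
April 2072 has 30 days: 74 − 30 = 44 left.
May 2072 has 31 days: 44 − 31 = 13 left.
13 days into June 2072 → June 13, 2072.

June 13, 2072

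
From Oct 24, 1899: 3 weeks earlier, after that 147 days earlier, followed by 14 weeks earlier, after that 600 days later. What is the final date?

September 23, 1900

Counting back 3 weeks (= 21 days) from October 24, 1899:
24 − 21 = 3, still in October 1899.
Going back 147 days from October 3, 1899:
Going back 3 days from October 3, 1899 reaches the end of the previous month; 147 − 3 = 144 left.
September 1899 has 30 days: 144 − 30 = 114 left.
August 1899 has 31 days: 114 − 31 = 83 left.
July 1899 has 31 days: 83 − 31 = 52 left.
June 1899 has 30 days: 52 − 30 = 22 left.
May 1899 has 31 days; 31 − 22 = 9 → May 9, 1899.
Counting back 14 weeks (= 98 days) from May 9, 1899:
Going back 9 days from May 9, 1899 reaches the end of the previous month; 98 − 9 = 89 left.
April 1899 has 30 days: 89 − 30 = 59 left.
March 1899 has 31 days: 59 − 31 = 28 left.
February 1899 has 28 days (1899 is not a leap year): 28 − 28 = 0 left.
January 1899 has 31 days; 31 − 0 = 31 → January 31, 1899.
Advancing 600 days from January 31, 1899:
January has 31 days, so 31 − 31 = 0 days remain after January 31, 1899; 600 − 0 = 600 left.
February 1899 has 28 days (1899 is not a leap year): 600 − 28 = 572 left.
March 1899 has 31 days: 572 − 31 = 541 left.
April 1899 has 30 days: 541 − 30 = 511 left.
May 1899 has 31 days: 511 − 31 = 480 left.
June 1899 has 30 days: 480 − 30 = 450 left.
July 1899 has 31 days: 450 − 31 = 419 left.
August 1899 has 31 days: 419 − 31 = 388 left.
September 1899 has 30 days: 388 − 30 = 358 left.
October 1899 has 31 days: 358 − 31 = 327 left.
November 1899 has 30 days: 327 − 30 = 297 left.
December 1899 has 31 days: 297 − 31 = 266 left.
January 1900 has 31 days: 266 − 31 = 235 left.
February 1900 has 28 days (1900 is not a leap year (divisible by 100 but not 400)): 235 − 28 = 207 left.
March 1900 has 31 days: 207 − 31 = 176 left.
April 1900 has 30 days: 176 − 30 = 146 left.
May 1900 has 31 days: 146 − 31 = 115 left.
June 1900 has 30 days: 115 − 30 = 85 left.
July 1900 has 31 days: 85 − 31 = 54 left.
August 1900 has 31 days: 54 − 31 = 23 left.
23 days into September 1900 → September 23, 1900.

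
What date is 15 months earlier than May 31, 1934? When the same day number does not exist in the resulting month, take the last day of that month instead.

February 28, 1933

Going back 15 months from May 31, 1934.
month 5 − 15 = -10, which is month 2 of year 1933 → February 1933.
February 1933 has only 28 days (1933 is not a leap year — relevant if February), and the start was day 31, so the date clamps to February 28, 1933.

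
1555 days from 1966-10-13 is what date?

January 15, 1971

Counting forward 1555 days from October 13, 1966.
October has 31 days, so 31 − 13 = 18 days remain after October 13, 1966; 1555 − 18 = 1537 left.
November 1966 has 30 days: 1537 − 30 = 1507 left.
December 1966 has 31 days: 1507 − 31 = 1476 left.
January 1967 has 31 days: 1476 − 31 = 1445 left.
February 1967 has 28 days (1967 is not a leap year): 1445 − 28 = 1417 left.
March 1967 has 31 days: 1417 − 31 = 1386 left.
April 1967 has 30 days: 1386 − 30 = 1356 left.
May 1967 has 31 days: 1356 − 31 = 1325 left.
June 1967 has 30 days: 1325 − 30 = 1295 left.
July 1967 has 31 days: 1295 − 31 = 1264 left.
August 1967 has 31 days: 1264 − 31 = 1233 left.
September 1967 has 30 days: 1233 − 30 = 1203 left.
October 1967 has 31 days: 1203 − 31 = 1172 left.
November 1967 has 30 days: 1172 − 30 = 1142 left.
December 1967 has 31 days: 1142 − 31 = 1111 left.
January 1968 has 31 days: 1111 − 31 = 1080 left.
February 1968 has 29 days (1968 is a leap year): 1080 − 29 = 1051 left.
March 1968 has 31 days: 1051 − 31 = 1020 left.
April 1968 has 30 days: 1020 − 30 = 990 left.
May 1968 has 31 days: 990 − 31 = 959 left.
June 1968 has 30 days: 959 − 30 = 929 left.
July 1968 has 31 days: 929 − 31 = 898 left.
August 1968 has 31 days: 898 − 31 = 867 left.
September 1968 has 30 days: 867 − 30 = 837 left.
October 1968 has 31 days: 837 − 31 = 806 left.
November 1968 has 30 days: 806 − 30 = 776 left.
December 1968 has 31 days: 776 − 31 = 745 left.
January 1969 has 31 days: 745 − 31 = 714 left.
February 1969 has 28 days (1969 is not a leap year): 714 − 28 = 686 left.
March 1969 has 31 days: 686 − 31 = 655 left.
April 1969 has 30 days: 655 − 30 = 625 left.
May 1969 has 31 days: 625 − 31 = 594 left.
June 1969 has 30 days: 594 − 30 = 564 left.
July 1969 has 31 days: 564 − 31 = 533 left.
August 1969 has 31 days: 533 − 31 = 502 left.
September 1969 has 30 days: 502 − 30 = 472 left.
October 1969 has 31 days: 472 − 31 = 441 left.
November 1969 has 30 days: 441 − 30 = 411 left.
December 1969 has 31 days: 411 − 31 = 380 left.
January 1970 has 31 days: 380 − 31 = 349 left.
February 1970 has 28 days (1970 is not a leap year): 349 − 28 = 321 left.
March 1970 has 31 days: 321 − 31 = 290 left.
April 1970 has 30 days: 290 − 30 = 260 left.
May 1970 has 31 days: 260 − 31 = 229 left.
June 1970 has 30 days: 229 − 30 = 199 left.
July 1970 has 31 days: 199 − 31 = 168 left.
August 1970 has 31 days: 168 − 31 = 137 left.
September 1970 has 30 days: 137 − 30 = 107 left.
October 1970 has 31 days: 107 − 31 = 76 left.
November 1970 has 30 days: 76 − 30 = 46 left.
December 1970 has 31 days: 46 − 31 = 15 left.
15 days into January 1971 → January 15, 1971.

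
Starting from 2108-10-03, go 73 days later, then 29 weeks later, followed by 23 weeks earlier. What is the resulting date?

January 26, 2109

Adding 73 days from October 3, 2108:
October has 31 days, so 31 − 3 = 28 days remain after October 3, 2108; 73 − 28 = 45 left.
November 2108 has 30 days: 45 − 30 = 15 left.
15 days into December 2108 → December 15, 2108.
Advancing 29 weeks (= 203 days) from December 15, 2108:
December has 31 days, so 31 − 15 = 16 days remain after December 15, 2108; 203 − 16 = 187 left.
January 2109 has 31 days: 187 − 31 = 156 left.
February 2109 has 28 days (2109 is not a leap year): 156 − 28 = 128 left.
March 2109 has 31 days: 128 − 31 = 97 left.
April 2109 has 30 days: 97 − 30 = 67 left.
May 2109 has 31 days: 67 − 31 = 36 left.
June 2109 has 30 days: 36 − 30 = 6 left.
6 days into July 2109 → July 6, 2109.
Subtracting 23 weeks (= 161 days) from July 6, 2109:
Going back 6 days from July 6, 2109 reaches the end of the previous month; 161 − 6 = 155 left.
June 2109 has 30 days: 155 − 30 = 125 left.
May 2109 has 31 days: 125 − 31 = 94 left.
April 2109 has 30 days: 94 − 30 = 64 left.
March 2109 has 31 days: 64 − 31 = 33 left.
February 2109 has 28 days (2109 is not a leap year): 33 − 28 = 5 left.
January 2109 has 31 days; 31 − 5 = 26 → January 26, 2109.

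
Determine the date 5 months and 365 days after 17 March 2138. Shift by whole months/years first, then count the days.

Adding 5 months and 365 days from March 17, 2138: first the month/year part, then the days.
month 3 + 5 = 8 → August 2138.
Day 17 is valid in August, giving August 17, 2138.
Now add 365 days from August 17, 2138.
August has 31 days, so 31 − 17 = 14 days remain after August 17, 2138; 365 − 14 = 351 left.
September 2138 has 30 days: 351 − 30 = 321 left.
October 2138 has 31 days: 321 − 31 = 290 left.
November 2138 has 30 days: 290 − 30 = 260 left.
December 2138 has 31 days: 260 − 31 = 229 left.
January 2139 has 31 days: 229 − 31 = 198 left.
February 2139 has 28 days (2139 is not a leap year): 198 − 28 = 170 left.
March 2139 has 31 days: 170 − 31 = 139 left.
April 2139 has 30 days: 139 − 30 = 109 left.
May 2139 has 31 days: 109 − 31 = 78 left.
June 2139 has 30 days: 78 − 30 = 48 left.
July 2139 has 31 days: 48 − 31 = 17 left.
17 days into August 2139 → August 17, 2139.

August 17, 2139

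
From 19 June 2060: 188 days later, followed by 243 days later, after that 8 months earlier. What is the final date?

December 24, 2060

Counting forward 188 days from June 19, 2060:
June has 30 days, so 30 − 19 = 11 days remain after June 19, 2060; 188 − 11 = 177 left.
July 2060 has 31 days: 177 − 31 = 146 left.
August 2060 has 31 days: 146 − 31 = 115 left.
September 2060 has 30 days: 115 − 30 = 85 left.
October 2060 has 31 days: 85 − 31 = 54 left.
November 2060 has 30 days: 54 − 30 = 24 left.
24 days into December 2060 → December 24, 2060.
Advancing 243 days from December 24, 2060:
December has 31 days, so 31 − 24 = 7 days remain after December 24, 2060; 243 − 7 = 236 left.
January 2061 has 31 days: 236 − 31 = 205 left.
February 2061 has 28 days (2061 is not a leap year): 205 − 28 = 177 left.
March 2061 has 31 days: 177 − 31 = 146 left.
April 2061 has 30 days: 146 − 30 = 116 left.
May 2061 has 31 days: 116 − 31 = 85 left.
June 2061 has 30 days: 85 − 30 = 55 left.
July 2061 has 31 days: 55 − 31 = 24 left.
24 days into August 2061 → August 24, 2061.
Going back 8 months from August 24, 2061:
month 8 − 8 = 0, which is month 12 of year 2060 → December 2060.
Day 24 is valid in December, giving December 24, 2060.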